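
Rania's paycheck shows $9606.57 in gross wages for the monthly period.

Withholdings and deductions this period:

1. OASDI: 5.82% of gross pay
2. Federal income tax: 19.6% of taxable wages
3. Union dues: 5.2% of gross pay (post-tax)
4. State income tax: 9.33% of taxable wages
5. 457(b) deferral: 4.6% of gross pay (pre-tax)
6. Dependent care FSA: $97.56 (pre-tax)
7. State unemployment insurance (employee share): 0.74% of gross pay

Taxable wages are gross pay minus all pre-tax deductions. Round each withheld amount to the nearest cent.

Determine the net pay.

$5314.27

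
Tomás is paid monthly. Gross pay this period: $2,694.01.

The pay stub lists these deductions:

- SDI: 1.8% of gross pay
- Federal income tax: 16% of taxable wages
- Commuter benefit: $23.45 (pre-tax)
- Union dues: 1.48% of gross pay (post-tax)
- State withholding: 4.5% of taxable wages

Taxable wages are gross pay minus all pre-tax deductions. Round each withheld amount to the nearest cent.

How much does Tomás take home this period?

Commuter benefit: $23.45
Taxable wages = $2,694.01 − $23.45 = $2,670.56
Federal income tax: $2,670.56 × 0.16 = $427.29
State withholding: $2,670.56 × 0.045 = $120.18
SDI: $2,694.01 × 0.018 = $48.49
Union dues: $2,694.01 × 0.0148 = $39.87
Total deductions = $23.45 + $427.29 + $120.18 + $48.49 + $39.87 = $659.28
Net pay = $2,694.01 − $659.28 = $2,034.73

$2,034.73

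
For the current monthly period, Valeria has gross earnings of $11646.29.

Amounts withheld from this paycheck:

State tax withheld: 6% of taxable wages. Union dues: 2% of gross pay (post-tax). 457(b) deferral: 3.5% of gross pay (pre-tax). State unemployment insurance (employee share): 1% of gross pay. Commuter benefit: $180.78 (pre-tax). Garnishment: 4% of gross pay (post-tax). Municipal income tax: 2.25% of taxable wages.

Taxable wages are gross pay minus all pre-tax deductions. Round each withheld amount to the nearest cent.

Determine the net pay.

Commuter benefit: $180.78
457(b) deferral: $11646.29 × 0.035 = $407.62
Pre-tax total = $180.78 + $407.62 = $588.40
Taxable wages = $11646.29 − $588.40 = $11057.89
State tax withheld: $11057.89 × 0.06 = $663.47
Municipal income tax: $11057.89 × 0.0225 = $248.80
State unemployment insurance (employee share): $11646.29 × 0.01 = $116.46
Garnishment: $11646.29 × 0.04 = $465.85
Union dues: $11646.29 × 0.02 = $232.93
Total deductions = $180.78 + $407.62 + $663.47 + $248.80 + $116.46 + $465.85 + $232.93 = $2315.91
Net pay = $11646.29 − $2315.91 = $9330.38

$9330.38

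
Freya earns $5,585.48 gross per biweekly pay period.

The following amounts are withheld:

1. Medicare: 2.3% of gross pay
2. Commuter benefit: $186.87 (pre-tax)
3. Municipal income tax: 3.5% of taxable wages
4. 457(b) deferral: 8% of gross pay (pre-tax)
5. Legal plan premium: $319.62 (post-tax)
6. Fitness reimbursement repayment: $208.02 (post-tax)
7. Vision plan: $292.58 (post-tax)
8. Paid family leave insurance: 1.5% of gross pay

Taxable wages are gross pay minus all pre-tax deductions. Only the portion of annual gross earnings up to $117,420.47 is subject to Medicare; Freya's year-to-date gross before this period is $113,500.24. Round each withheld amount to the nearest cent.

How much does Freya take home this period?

$3,784.29

Commuter benefit: $186.87
457(b) deferral: $5,585.48 × 0.08 = $446.84
Pre-tax total = $186.87 + $446.84 = $633.71
Taxable wages = $5,585.48 − $633.71 = $4,951.77
Municipal income tax: $4,951.77 × 0.035 = $173.31
Medicare: only $117,420.47 − $113,500.24 = $3,920.23 of this check is subject → $3,920.23 × 0.023 = $90.17
Paid family leave insurance: $5,585.48 × 0.015 = $83.78
Legal plan premium: $319.62
Vision plan: $292.58
Fitness reimbursement repayment: $208.02
Total deductions = $186.87 + $446.84 + $173.31 + $90.17 + $83.78 + $319.62 + $292.58 + $208.02 = $1,801.19
Net pay = $5,585.48 − $1,801.19 = $3,784.29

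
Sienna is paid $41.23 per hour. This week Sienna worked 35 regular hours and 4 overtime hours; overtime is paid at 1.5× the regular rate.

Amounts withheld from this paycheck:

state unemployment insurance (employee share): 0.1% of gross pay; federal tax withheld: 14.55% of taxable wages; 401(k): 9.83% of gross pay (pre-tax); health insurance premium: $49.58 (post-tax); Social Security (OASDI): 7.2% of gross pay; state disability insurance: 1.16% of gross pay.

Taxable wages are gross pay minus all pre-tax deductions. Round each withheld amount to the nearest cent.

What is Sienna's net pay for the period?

$1,109.89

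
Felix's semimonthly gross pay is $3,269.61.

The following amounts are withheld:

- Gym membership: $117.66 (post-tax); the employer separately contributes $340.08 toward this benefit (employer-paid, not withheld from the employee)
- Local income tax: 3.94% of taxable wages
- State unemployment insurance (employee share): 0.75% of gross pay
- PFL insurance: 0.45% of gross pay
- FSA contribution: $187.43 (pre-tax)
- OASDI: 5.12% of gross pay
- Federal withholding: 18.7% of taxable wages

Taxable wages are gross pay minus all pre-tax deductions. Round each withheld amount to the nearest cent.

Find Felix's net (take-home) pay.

FSA contribution: $187.43
Taxable wages = $3,269.61 − $187.43 = $3,082.18
Federal withholding: $3,082.18 × 0.187 = $576.37
Local income tax: $3,082.18 × 0.0394 = $121.44
OASDI: $3,269.61 × 0.0512 = $167.40
PFL insurance: $3,269.61 × 0.0045 = $14.71
State unemployment insurance (employee share): $3,269.61 × 0.0075 = $24.52
Gym membership: $117.66
(Employer's $340.08 toward gym membership is not withheld from the employee.)
Total deductions = $187.43 + $576.37 + $121.44 + $167.40 + $14.71 + $24.52 + $117.66 = $1,209.53
Net pay = $3,269.61 − $1,209.53 = $2,060.08

$2,060.08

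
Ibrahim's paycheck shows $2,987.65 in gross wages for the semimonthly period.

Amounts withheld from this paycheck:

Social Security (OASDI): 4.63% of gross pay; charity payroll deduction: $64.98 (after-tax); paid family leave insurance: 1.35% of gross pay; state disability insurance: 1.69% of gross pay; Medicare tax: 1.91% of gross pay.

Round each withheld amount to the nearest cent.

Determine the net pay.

Social Security (OASDI): $2,987.65 × 0.0463 = $138.33
State disability insurance: $2,987.65 × 0.0169 = $50.49
Paid family leave insurance: $2,987.65 × 0.0135 = $40.33
Medicare tax: $2,987.65 × 0.0191 = $57.06
Charity payroll deduction: $64.98
Total deductions = $138.33 + $50.49 + $40.33 + $57.06 + $64.98 = $351.19
Net pay = $2,987.65 − $351.19 = $2,636.46

$2,636.46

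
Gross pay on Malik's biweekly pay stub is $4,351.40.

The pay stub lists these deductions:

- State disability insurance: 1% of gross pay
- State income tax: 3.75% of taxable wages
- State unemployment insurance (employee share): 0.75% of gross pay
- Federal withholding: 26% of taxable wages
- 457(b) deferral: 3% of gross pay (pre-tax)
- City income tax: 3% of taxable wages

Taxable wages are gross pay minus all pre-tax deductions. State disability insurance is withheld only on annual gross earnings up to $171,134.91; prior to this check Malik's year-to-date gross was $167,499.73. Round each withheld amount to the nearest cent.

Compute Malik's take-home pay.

457(b) deferral: $4,351.40 × 0.03 = $130.54
Taxable wages = $4,351.40 − $130.54 = $4,220.86
State income tax: $4,220.86 × 0.0375 = $158.28
Federal withholding: $4,220.86 × 0.26 = $1,097.42
City income tax: $4,220.86 × 0.03 = $126.63
State disability insurance: only $171,134.91 − $167,499.73 = $3,635.18 of this check is subject → $3,635.18 × 0.01 = $36.35
State unemployment insurance (employee share): $4,351.40 × 0.0075 = $32.64
Total deductions = $130.54 + $158.28 + $1,097.42 + $126.63 + $36.35 + $32.64 = $1,581.86
Net pay = $4,351.40 − $1,581.86 = $2,769.54

$2,769.54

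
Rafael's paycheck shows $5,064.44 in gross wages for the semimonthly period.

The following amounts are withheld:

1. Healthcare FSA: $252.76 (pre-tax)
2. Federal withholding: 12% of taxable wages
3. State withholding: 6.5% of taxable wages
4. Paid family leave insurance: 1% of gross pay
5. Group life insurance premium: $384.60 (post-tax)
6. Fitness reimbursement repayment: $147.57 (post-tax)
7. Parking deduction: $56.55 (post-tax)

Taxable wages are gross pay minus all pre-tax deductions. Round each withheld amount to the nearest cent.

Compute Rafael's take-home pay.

$3,282.16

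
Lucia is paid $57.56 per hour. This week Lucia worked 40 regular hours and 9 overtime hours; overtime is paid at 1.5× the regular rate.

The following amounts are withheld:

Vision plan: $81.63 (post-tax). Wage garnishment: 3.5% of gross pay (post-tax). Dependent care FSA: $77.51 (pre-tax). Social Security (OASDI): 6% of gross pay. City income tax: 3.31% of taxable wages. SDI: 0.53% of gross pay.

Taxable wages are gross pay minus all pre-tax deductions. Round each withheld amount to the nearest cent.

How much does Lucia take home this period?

$2,512.09

Regular pay: 40 × $57.56 = $2,302.40
Overtime pay: 9 × $57.56 × 1.5 = $777.06
Gross pay = $2,302.40 + $777.06 = $3,079.46
Dependent care FSA: $77.51
Taxable wages = $3,079.46 − $77.51 = $3,001.95
City income tax: $3,001.95 × 0.0331 = $99.36
Social Security (OASDI): $3,079.46 × 0.06 = $184.77
SDI: $3,079.46 × 0.0053 = $16.32
Vision plan: $81.63
Wage garnishment: $3,079.46 × 0.035 = $107.78
Total deductions = $77.51 + $99.36 + $184.77 + $16.32 + $81.63 + $107.78 = $567.37
Net pay = $3,079.46 − $567.37 = $2,512.09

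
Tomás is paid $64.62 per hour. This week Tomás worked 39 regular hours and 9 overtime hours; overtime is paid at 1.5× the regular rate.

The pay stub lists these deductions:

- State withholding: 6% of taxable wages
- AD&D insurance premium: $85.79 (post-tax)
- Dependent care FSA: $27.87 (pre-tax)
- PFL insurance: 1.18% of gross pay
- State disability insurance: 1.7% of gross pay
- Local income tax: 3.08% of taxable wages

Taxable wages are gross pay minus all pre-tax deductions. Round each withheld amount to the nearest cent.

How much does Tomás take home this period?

$2,875.68

Regular pay: 39 × $64.62 = $2,520.18
Overtime pay: 9 × $64.62 × 1.5 = $872.37
Gross pay = $2,520.18 + $872.37 = $3,392.55
Dependent care FSA: $27.87
Taxable wages = $3,392.55 − $27.87 = $3,364.68
State withholding: $3,364.68 × 0.06 = $201.88
Local income tax: $3,364.68 × 0.0308 = $103.63
PFL insurance: $3,392.55 × 0.0118 = $40.03
State disability insurance: $3,392.55 × 0.017 = $57.67
AD&D insurance premium: $85.79
Total deductions = $27.87 + $201.88 + $103.63 + $40.03 + $57.67 + $85.79 = $516.87
Net pay = $3,392.55 − $516.87 = $2,875.68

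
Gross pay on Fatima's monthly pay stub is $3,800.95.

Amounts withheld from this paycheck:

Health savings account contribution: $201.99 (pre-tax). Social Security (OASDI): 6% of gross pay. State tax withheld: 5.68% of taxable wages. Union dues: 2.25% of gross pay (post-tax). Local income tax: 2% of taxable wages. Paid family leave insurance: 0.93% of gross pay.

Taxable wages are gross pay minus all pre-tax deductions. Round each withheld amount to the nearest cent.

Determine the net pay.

$2,973.63

Health savings account contribution: $201.99
Taxable wages = $3,800.95 − $201.99 = $3,598.96
Local income tax: $3,598.96 × 0.02 = $71.98
State tax withheld: $3,598.96 × 0.0568 = $204.42
Paid family leave insurance: $3,800.95 × 0.0093 = $35.35
Social Security (OASDI): $3,800.95 × 0.06 = $228.06
Union dues: $3,800.95 × 0.0225 = $85.52
Total deductions = $201.99 + $71.98 + $204.42 + $35.35 + $228.06 + $85.52 = $827.32
Net pay = $3,800.95 − $827.32 = $2,973.63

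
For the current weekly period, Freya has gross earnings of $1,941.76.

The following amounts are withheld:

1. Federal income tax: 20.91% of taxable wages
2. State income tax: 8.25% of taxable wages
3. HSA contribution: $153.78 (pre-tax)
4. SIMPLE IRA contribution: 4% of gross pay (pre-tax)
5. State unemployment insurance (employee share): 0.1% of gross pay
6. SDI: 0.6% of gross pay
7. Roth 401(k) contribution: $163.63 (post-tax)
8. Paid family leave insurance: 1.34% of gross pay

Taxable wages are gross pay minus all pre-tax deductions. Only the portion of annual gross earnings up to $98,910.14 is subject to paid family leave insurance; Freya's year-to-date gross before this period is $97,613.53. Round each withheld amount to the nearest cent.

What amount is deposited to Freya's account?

SIMPLE IRA contribution: $1,941.76 × 0.04 = $77.67
HSA contribution: $153.78
Pre-tax total = $77.67 + $153.78 = $231.45
Taxable wages = $1,941.76 − $231.45 = $1,710.31
State income tax: $1,710.31 × 0.0825 = $141.10
Federal income tax: $1,710.31 × 0.2091 = $357.63
SDI: $1,941.76 × 0.006 = $11.65
Paid family leave insurance: only $98,910.14 − $97,613.53 = $1,296.61 of this check is subject → $1,296.61 × 0.0134 = $17.37
State unemployment insurance (employee share): $1,941.76 × 0.001 = $1.94
Roth 401(k) contribution: $163.63
Total deductions = $77.67 + $153.78 + $141.10 + $357.63 + $11.65 + $17.37 + $1.94 + $163.63 = $924.77
Net pay = $1,941.76 − $924.77 = $1,016.99

$1,016.99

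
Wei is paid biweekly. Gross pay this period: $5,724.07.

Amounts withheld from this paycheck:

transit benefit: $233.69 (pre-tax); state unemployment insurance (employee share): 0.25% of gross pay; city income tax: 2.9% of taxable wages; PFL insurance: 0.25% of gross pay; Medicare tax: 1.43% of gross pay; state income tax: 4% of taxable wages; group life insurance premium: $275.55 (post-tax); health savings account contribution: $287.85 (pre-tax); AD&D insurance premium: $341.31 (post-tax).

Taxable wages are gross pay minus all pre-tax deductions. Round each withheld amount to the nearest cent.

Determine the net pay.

Transit benefit: $233.69
Health savings account contribution: $287.85
Pre-tax total = $233.69 + $287.85 = $521.54
Taxable wages = $5,724.07 − $521.54 = $5,202.53
City income tax: $5,202.53 × 0.029 = $150.87
State income tax: $5,202.53 × 0.04 = $208.10
PFL insurance: $5,724.07 × 0.0025 = $14.31
Medicare tax: $5,724.07 × 0.0143 = $81.85
State unemployment insurance (employee share): $5,724.07 × 0.0025 = $14.31
AD&D insurance premium: $341.31
Group life insurance premium: $275.55
Total deductions = $233.69 + $287.85 + $150.87 + $208.10 + $14.31 + $81.85 + $14.31 + $341.31 + $275.55 = $1,607.84
Net pay = $5,724.07 − $1,607.84 = $4,116.23

$4,116.23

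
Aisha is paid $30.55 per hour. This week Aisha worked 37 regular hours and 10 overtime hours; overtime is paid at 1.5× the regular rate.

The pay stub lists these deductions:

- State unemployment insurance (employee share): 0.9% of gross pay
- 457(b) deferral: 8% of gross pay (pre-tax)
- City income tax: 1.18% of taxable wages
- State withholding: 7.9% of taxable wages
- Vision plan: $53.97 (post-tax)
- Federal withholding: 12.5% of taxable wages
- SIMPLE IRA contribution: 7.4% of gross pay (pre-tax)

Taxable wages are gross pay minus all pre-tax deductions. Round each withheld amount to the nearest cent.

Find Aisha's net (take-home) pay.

$985.66

Regular pay: 37 × $30.55 = $1130.35
Overtime pay: 10 × $30.55 × 1.5 = $458.25
Gross pay = $1130.35 + $458.25 = $1588.60
SIMPLE IRA contribution: $1588.60 × 0.074 = $117.56
457(b) deferral: $1588.60 × 0.08 = $127.09
Pre-tax total = $117.56 + $127.09 = $244.65
Taxable wages = $1588.60 − $244.65 = $1343.95
State withholding: $1343.95 × 0.079 = $106.17
City income tax: $1343.95 × 0.0118 = $15.86
Federal withholding: $1343.95 × 0.125 = $167.99
State unemployment insurance (employee share): $1588.60 × 0.009 = $14.30
Vision plan: $53.97
Total deductions = $117.56 + $127.09 + $106.17 + $15.86 + $167.99 + $14.30 + $53.97 = $602.94
Net pay = $1588.60 − $602.94 = $985.66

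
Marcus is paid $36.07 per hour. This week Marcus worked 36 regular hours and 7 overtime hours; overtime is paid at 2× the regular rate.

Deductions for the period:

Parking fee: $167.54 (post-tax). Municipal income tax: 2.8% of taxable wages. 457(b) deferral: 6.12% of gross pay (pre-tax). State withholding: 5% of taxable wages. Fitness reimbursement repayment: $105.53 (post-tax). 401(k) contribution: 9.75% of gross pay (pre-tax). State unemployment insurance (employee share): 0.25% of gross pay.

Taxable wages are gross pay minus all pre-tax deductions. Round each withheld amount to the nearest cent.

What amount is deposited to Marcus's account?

$1,121.37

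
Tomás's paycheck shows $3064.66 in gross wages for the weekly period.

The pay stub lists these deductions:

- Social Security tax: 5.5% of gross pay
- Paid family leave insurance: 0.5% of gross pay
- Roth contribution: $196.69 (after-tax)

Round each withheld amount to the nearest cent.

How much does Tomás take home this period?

Social Security tax: $3064.66 × 0.055 = $168.56
Paid family leave insurance: $3064.66 × 0.005 = $15.32
Roth contribution: $196.69
Total deductions = $168.56 + $15.32 + $196.69 = $380.57
Net pay = $3064.66 − $380.57 = $2684.09

$2684.09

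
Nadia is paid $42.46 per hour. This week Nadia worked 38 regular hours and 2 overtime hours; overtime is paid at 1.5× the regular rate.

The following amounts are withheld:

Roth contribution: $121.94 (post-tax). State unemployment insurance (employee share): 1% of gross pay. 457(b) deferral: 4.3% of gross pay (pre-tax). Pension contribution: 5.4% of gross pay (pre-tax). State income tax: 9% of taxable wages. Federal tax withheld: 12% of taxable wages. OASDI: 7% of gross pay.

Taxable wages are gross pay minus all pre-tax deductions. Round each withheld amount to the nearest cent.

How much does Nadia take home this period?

$980.66

Regular pay: 38 × $42.46 = $1613.48
Overtime pay: 2 × $42.46 × 1.5 = $127.38
Gross pay = $1613.48 + $127.38 = $1740.86
457(b) deferral: $1740.86 × 0.043 = $74.86
Pension contribution: $1740.86 × 0.054 = $94.01
Pre-tax total = $74.86 + $94.01 = $168.87
Taxable wages = $1740.86 − $168.87 = $1571.99
State income tax: $1571.99 × 0.09 = $141.48
Federal tax withheld: $1571.99 × 0.12 = $188.64
State unemployment insurance (employee share): $1740.86 × 0.01 = $17.41
OASDI: $1740.86 × 0.07 = $121.86
Roth contribution: $121.94
Total deductions = $74.86 + $94.01 + $141.48 + $188.64 + $17.41 + $121.86 + $121.94 = $760.20
Net pay = $1740.86 − $760.20 = $980.66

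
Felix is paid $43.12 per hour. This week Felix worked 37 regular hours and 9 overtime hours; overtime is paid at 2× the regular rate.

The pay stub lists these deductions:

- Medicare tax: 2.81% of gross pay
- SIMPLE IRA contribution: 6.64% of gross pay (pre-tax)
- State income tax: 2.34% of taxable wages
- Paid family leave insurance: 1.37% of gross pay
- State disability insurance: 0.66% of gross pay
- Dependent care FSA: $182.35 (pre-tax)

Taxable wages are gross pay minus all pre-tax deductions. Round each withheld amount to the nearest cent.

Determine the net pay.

Regular pay: 37 × $43.12 = $1,595.44
Overtime pay: 9 × $43.12 × 2 = $776.16
Gross pay = $1,595.44 + $776.16 = $2,371.60
Dependent care FSA: $182.35
SIMPLE IRA contribution: $2,371.60 × 0.0664 = $157.47
Pre-tax total = $182.35 + $157.47 = $339.82
Taxable wages = $2,371.60 − $339.82 = $2,031.78
State income tax: $2,031.78 × 0.0234 = $47.54
State disability insurance: $2,371.60 × 0.0066 = $15.65
Medicare tax: $2,371.60 × 0.0281 = $66.64
Paid family leave insurance: $2,371.60 × 0.0137 = $32.49
Total deductions = $182.35 + $157.47 + $47.54 + $15.65 + $66.64 + $32.49 = $502.14
Net pay = $2,371.60 − $502.14 = $1,869.46

$1,869.46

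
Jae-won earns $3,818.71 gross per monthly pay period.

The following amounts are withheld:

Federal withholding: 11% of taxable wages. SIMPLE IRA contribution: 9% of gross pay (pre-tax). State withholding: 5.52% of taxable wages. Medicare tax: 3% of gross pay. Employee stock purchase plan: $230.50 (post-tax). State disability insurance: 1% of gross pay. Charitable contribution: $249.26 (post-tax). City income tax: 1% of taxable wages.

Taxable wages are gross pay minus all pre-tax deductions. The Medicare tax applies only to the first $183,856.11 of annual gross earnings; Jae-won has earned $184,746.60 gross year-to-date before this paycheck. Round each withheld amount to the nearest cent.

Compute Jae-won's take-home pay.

SIMPLE IRA contribution: $3,818.71 × 0.09 = $343.68
Taxable wages = $3,818.71 − $343.68 = $3,475.03
City income tax: $3,475.03 × 0.01 = $34.75
Federal withholding: $3,475.03 × 0.11 = $382.25
State withholding: $3,475.03 × 0.0552 = $191.82
State disability insurance: $3,818.71 × 0.01 = $38.19
Medicare tax: annual cap $183,856.11 already reached (YTD $184,746.60), so $0.00
Employee stock purchase plan: $230.50
Charitable contribution: $249.26
Total deductions = $343.68 + $34.75 + $382.25 + $191.82 + $38.19 + $0.00 + $230.50 + $249.26 = $1,470.45
Net pay = $3,818.71 − $1,470.45 = $2,348.26

$2,348.26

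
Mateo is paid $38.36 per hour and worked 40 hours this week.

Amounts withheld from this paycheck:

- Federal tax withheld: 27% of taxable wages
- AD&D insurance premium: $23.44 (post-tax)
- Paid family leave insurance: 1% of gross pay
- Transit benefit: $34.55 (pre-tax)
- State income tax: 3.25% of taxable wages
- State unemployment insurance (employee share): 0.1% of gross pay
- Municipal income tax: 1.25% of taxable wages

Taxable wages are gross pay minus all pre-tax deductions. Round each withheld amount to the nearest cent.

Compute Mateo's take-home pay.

Gross pay: 40 × $38.36 = $1,534.40
Transit benefit: $34.55
Taxable wages = $1,534.40 − $34.55 = $1,499.85
Municipal income tax: $1,499.85 × 0.0125 = $18.75
State income tax: $1,499.85 × 0.0325 = $48.75
Federal tax withheld: $1,499.85 × 0.27 = $404.96
Paid family leave insurance: $1,534.40 × 0.01 = $15.34
State unemployment insurance (employee share): $1,534.40 × 0.001 = $1.53
AD&D insurance premium: $23.44
Total deductions = $34.55 + $18.75 + $48.75 + $404.96 + $15.34 + $1.53 + $23.44 = $547.32
Net pay = $1,534.40 − $547.32 = $987.08

$987.08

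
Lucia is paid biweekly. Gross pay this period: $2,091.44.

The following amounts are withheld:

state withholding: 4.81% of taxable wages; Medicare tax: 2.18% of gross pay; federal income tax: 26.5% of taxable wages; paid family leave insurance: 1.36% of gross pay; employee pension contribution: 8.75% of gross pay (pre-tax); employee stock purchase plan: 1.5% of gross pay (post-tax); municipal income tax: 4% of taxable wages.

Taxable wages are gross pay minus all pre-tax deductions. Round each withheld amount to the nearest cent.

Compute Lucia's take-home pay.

Employee pension contribution: $2,091.44 × 0.0875 = $183.00
Taxable wages = $2,091.44 − $183.00 = $1,908.44
Federal income tax: $1,908.44 × 0.265 = $505.74
State withholding: $1,908.44 × 0.0481 = $91.80
Municipal income tax: $1,908.44 × 0.04 = $76.34
Paid family leave insurance: $2,091.44 × 0.0136 = $28.44
Medicare tax: $2,091.44 × 0.0218 = $45.59
Employee stock purchase plan: $2,091.44 × 0.015 = $31.37
Total deductions = $183.00 + $505.74 + $91.80 + $76.34 + $28.44 + $45.59 + $31.37 = $962.28
Net pay = $2,091.44 − $962.28 = $1,129.16

$1,129.16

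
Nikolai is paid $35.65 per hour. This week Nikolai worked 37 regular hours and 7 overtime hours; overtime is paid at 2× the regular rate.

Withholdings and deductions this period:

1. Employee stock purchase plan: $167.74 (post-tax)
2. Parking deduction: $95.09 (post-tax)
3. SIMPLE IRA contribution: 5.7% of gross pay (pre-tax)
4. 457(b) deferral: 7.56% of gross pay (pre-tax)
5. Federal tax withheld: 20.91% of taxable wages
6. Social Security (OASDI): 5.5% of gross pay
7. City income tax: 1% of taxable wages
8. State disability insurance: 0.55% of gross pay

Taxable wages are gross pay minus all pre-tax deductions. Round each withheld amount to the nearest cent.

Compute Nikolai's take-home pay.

Regular pay: 37 × $35.65 = $1319.05
Overtime pay: 7 × $35.65 × 2 = $499.10
Gross pay = $1319.05 + $499.10 = $1818.15
457(b) deferral: $1818.15 × 0.0756 = $137.45
SIMPLE IRA contribution: $1818.15 × 0.057 = $103.63
Pre-tax total = $137.45 + $103.63 = $241.08
Taxable wages = $1818.15 − $241.08 = $1577.07
City income tax: $1577.07 × 0.01 = $15.77
Federal tax withheld: $1577.07 × 0.2091 = $329.77
State disability insurance: $1818.15 × 0.0055 = $10.00
Social Security (OASDI): $1818.15 × 0.055 = $100.00
Employee stock purchase plan: $167.74
Parking deduction: $95.09
Total deductions = $137.45 + $103.63 + $15.77 + $329.77 + $10.00 + $100.00 + $167.74 + $95.09 = $959.45
Net pay = $1818.15 − $959.45 = $858.70

$858.70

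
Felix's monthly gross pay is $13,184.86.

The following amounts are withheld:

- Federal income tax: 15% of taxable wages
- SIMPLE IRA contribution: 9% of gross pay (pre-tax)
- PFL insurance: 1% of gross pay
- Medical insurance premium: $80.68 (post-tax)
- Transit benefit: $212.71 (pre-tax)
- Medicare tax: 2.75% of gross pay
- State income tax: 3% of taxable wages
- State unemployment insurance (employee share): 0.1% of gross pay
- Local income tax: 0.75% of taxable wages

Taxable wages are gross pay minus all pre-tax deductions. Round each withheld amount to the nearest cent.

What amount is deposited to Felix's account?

$8,987.43

SIMPLE IRA contribution: $13,184.86 × 0.09 = $1,186.64
Transit benefit: $212.71
Pre-tax total = $1,186.64 + $212.71 = $1,399.35
Taxable wages = $13,184.86 − $1,399.35 = $11,785.51
Federal income tax: $11,785.51 × 0.15 = $1,767.83
Local income tax: $11,785.51 × 0.0075 = $88.39
State income tax: $11,785.51 × 0.03 = $353.57
Medicare tax: $13,184.86 × 0.0275 = $362.58
PFL insurance: $13,184.86 × 0.01 = $131.85
State unemployment insurance (employee share): $13,184.86 × 0.001 = $13.18
Medical insurance premium: $80.68
Total deductions = $1,186.64 + $212.71 + $1,767.83 + $88.39 + $353.57 + $362.58 + $131.85 + $13.18 + $80.68 = $4,197.43
Net pay = $13,184.86 − $4,197.43 = $8,987.43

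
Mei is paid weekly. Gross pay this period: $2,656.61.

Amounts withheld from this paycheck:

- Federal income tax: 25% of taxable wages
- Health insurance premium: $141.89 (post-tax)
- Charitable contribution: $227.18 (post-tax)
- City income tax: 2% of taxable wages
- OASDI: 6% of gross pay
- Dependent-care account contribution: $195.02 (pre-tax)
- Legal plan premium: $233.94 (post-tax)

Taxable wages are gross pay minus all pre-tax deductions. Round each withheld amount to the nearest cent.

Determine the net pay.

Dependent-care account contribution: $195.02
Taxable wages = $2,656.61 − $195.02 = $2,461.59
City income tax: $2,461.59 × 0.02 = $49.23
Federal income tax: $2,461.59 × 0.25 = $615.40
OASDI: $2,656.61 × 0.06 = $159.40
Health insurance premium: $141.89
Charitable contribution: $227.18
Legal plan premium: $233.94
Total deductions = $195.02 + $49.23 + $615.40 + $159.40 + $141.89 + $227.18 + $233.94 = $1,622.06
Net pay = $2,656.61 − $1,622.06 = $1,034.55

$1,034.55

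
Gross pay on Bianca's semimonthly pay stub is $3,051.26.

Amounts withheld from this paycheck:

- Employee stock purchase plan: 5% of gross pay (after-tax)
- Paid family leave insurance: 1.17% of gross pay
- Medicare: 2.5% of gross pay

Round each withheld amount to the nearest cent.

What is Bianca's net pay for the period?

Paid family leave insurance: $3,051.26 × 0.0117 = $35.70
Medicare: $3,051.26 × 0.025 = $76.28
Employee stock purchase plan: $3,051.26 × 0.05 = $152.56
Total deductions = $35.70 + $76.28 + $152.56 = $264.54
Net pay = $3,051.26 − $264.54 = $2,786.72

$2,786.72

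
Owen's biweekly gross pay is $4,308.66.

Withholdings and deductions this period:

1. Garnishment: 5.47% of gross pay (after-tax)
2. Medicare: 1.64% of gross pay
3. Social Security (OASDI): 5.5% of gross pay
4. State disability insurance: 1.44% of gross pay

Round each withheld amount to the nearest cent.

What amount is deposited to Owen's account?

$3,703.30

State disability insurance: $4,308.66 × 0.0144 = $62.04
Social Security (OASDI): $4,308.66 × 0.055 = $236.98
Medicare: $4,308.66 × 0.0164 = $70.66
Garnishment: $4,308.66 × 0.0547 = $235.68
Total deductions = $62.04 + $236.98 + $70.66 + $235.68 = $605.36
Net pay = $4,308.66 − $605.36 = $3,703.30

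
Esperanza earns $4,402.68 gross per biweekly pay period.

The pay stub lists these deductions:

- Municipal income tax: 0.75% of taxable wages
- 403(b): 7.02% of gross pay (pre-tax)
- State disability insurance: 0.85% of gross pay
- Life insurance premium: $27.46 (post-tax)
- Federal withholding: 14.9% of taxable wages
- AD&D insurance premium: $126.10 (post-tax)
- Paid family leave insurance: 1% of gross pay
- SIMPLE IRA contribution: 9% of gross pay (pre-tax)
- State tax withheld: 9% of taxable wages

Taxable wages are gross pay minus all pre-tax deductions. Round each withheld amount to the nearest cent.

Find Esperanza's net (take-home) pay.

$2,550.96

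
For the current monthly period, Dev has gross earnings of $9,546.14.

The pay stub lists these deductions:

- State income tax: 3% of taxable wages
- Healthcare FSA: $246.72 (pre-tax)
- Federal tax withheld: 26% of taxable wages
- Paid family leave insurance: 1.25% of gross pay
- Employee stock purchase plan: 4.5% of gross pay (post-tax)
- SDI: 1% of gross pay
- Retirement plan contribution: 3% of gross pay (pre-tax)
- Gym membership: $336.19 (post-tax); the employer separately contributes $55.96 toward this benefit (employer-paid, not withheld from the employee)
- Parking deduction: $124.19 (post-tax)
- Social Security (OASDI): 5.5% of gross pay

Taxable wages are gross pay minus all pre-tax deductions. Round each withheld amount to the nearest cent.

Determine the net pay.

Healthcare FSA: $246.72
Retirement plan contribution: $9,546.14 × 0.03 = $286.38
Pre-tax total = $246.72 + $286.38 = $533.10
Taxable wages = $9,546.14 − $533.10 = $9,013.04
Federal tax withheld: $9,013.04 × 0.26 = $2,343.39
State income tax: $9,013.04 × 0.03 = $270.39
Social Security (OASDI): $9,546.14 × 0.055 = $525.04
Paid family leave insurance: $9,546.14 × 0.0125 = $119.33
SDI: $9,546.14 × 0.01 = $95.46
Employee stock purchase plan: $9,546.14 × 0.045 = $429.58
Parking deduction: $124.19
Gym membership: $336.19
(Employer's $55.96 toward gym membership is not withheld from the employee.)
Total deductions = $246.72 + $286.38 + $2,343.39 + $270.39 + $525.04 + $119.33 + $95.46 + $429.58 + $124.19 + $336.19 = $4,776.67
Net pay = $9,546.14 − $4,776.67 = $4,769.47

$4,769.47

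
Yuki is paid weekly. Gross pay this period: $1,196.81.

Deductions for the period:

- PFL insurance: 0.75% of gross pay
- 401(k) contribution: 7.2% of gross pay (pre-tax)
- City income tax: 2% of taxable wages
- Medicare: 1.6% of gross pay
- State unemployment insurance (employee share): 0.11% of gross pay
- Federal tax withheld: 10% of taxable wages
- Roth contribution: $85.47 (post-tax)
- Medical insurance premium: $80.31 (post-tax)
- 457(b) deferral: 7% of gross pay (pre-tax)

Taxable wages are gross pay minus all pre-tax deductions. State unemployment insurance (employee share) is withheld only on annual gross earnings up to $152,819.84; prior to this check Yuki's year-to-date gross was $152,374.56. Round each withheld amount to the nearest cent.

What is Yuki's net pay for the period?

$709.23

401(k) contribution: $1,196.81 × 0.072 = $86.17
457(b) deferral: $1,196.81 × 0.07 = $83.78
Pre-tax total = $86.17 + $83.78 = $169.95
Taxable wages = $1,196.81 − $169.95 = $1,026.86
City income tax: $1,026.86 × 0.02 = $20.54
Federal tax withheld: $1,026.86 × 0.1 = $102.69
Medicare: $1,196.81 × 0.016 = $19.15
PFL insurance: $1,196.81 × 0.0075 = $8.98
State unemployment insurance (employee share): only $152,819.84 − $152,374.56 = $445.28 of this check is subject → $445.28 × 0.0011 = $0.49
Medical insurance premium: $80.31
Roth contribution: $85.47
Total deductions = $86.17 + $83.78 + $20.54 + $102.69 + $19.15 + $8.98 + $0.49 + $80.31 + $85.47 = $487.58
Net pay = $1,196.81 − $487.58 = $709.23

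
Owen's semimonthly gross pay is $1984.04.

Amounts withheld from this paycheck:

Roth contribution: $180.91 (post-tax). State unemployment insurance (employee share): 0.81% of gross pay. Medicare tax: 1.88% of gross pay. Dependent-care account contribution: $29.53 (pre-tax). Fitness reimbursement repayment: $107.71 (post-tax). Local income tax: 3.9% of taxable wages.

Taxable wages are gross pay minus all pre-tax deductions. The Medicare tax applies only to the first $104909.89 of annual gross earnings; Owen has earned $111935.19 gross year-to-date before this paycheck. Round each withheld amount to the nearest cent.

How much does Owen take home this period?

Dependent-care account contribution: $29.53
Taxable wages = $1984.04 − $29.53 = $1954.51
Local income tax: $1954.51 × 0.039 = $76.23
Medicare tax: annual cap $104909.89 already reached (YTD $111935.19), so $0.00
State unemployment insurance (employee share): $1984.04 × 0.0081 = $16.07
Roth contribution: $180.91
Fitness reimbursement repayment: $107.71
Total deductions = $29.53 + $76.23 + $0.00 + $16.07 + $180.91 + $107.71 = $410.45
Net pay = $1984.04 − $410.45 = $1573.59

$1573.59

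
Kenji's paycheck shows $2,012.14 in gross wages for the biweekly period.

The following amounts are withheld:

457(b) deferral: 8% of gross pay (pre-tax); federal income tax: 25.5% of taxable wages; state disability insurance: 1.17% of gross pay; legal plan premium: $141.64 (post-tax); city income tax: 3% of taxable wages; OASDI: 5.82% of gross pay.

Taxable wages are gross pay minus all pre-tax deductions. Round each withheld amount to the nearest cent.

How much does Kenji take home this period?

$1,041.29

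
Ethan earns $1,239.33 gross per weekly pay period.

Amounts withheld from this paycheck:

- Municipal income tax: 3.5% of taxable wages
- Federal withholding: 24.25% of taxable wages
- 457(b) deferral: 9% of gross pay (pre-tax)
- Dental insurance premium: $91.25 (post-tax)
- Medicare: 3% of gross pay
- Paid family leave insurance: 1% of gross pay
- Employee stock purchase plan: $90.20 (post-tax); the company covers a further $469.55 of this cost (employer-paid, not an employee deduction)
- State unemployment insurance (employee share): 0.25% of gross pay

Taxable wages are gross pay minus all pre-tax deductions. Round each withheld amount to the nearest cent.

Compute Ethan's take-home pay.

$580.71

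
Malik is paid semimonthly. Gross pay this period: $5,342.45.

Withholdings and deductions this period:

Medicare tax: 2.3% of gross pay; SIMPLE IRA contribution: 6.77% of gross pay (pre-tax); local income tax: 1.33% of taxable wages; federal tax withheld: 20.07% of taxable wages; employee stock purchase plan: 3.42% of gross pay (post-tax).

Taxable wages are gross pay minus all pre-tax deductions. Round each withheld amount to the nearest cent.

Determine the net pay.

$3,609.30

SIMPLE IRA contribution: $5,342.45 × 0.0677 = $361.68
Taxable wages = $5,342.45 − $361.68 = $4,980.77
Local income tax: $4,980.77 × 0.0133 = $66.24
Federal tax withheld: $4,980.77 × 0.2007 = $999.64
Medicare tax: $5,342.45 × 0.023 = $122.88
Employee stock purchase plan: $5,342.45 × 0.0342 = $182.71
Total deductions = $361.68 + $66.24 + $999.64 + $122.88 + $182.71 = $1,733.15
Net pay = $5,342.45 − $1,733.15 = $3,609.30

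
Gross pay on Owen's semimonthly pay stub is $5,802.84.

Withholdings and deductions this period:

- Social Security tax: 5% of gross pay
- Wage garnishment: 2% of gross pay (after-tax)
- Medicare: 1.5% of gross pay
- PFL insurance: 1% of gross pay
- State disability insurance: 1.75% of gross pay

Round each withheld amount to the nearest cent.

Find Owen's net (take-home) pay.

$5,150.02

Medicare: $5,802.84 × 0.015 = $87.04
PFL insurance: $5,802.84 × 0.01 = $58.03
Social Security tax: $5,802.84 × 0.05 = $290.14
State disability insurance: $5,802.84 × 0.0175 = $101.55
Wage garnishment: $5,802.84 × 0.02 = $116.06
Total deductions = $87.04 + $58.03 + $290.14 + $101.55 + $116.06 = $652.82
Net pay = $5,802.84 − $652.82 = $5,150.02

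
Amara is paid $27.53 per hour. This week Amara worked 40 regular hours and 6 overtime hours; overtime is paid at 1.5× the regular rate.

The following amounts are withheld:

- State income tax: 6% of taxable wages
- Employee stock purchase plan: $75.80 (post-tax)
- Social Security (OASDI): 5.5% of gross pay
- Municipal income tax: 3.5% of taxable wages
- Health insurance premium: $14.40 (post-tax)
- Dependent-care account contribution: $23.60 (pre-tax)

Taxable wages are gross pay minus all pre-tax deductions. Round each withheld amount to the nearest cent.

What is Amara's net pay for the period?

Regular pay: 40 × $27.53 = $1,101.20
Overtime pay: 6 × $27.53 × 1.5 = $247.77
Gross pay = $1,101.20 + $247.77 = $1,348.97
Dependent-care account contribution: $23.60
Taxable wages = $1,348.97 − $23.60 = $1,325.37
State income tax: $1,325.37 × 0.06 = $79.52
Municipal income tax: $1,325.37 × 0.035 = $46.39
Social Security (OASDI): $1,348.97 × 0.055 = $74.19
Health insurance premium: $14.40
Employee stock purchase plan: $75.80
Total deductions = $23.60 + $79.52 + $46.39 + $74.19 + $14.40 + $75.80 = $313.90
Net pay = $1,348.97 − $313.90 = $1,035.07

$1,035.07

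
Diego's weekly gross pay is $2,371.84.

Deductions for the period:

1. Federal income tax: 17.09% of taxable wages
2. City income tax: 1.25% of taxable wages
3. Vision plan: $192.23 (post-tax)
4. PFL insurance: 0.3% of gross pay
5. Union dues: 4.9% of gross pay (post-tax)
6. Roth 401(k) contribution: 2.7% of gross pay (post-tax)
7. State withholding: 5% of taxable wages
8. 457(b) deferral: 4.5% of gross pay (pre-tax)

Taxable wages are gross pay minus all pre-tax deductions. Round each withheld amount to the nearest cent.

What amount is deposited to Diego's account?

457(b) deferral: $2,371.84 × 0.045 = $106.73
Taxable wages = $2,371.84 − $106.73 = $2,265.11
City income tax: $2,265.11 × 0.0125 = $28.31
State withholding: $2,265.11 × 0.05 = $113.26
Federal income tax: $2,265.11 × 0.1709 = $387.11
PFL insurance: $2,371.84 × 0.003 = $7.12
Roth 401(k) contribution: $2,371.84 × 0.027 = $64.04
Vision plan: $192.23
Union dues: $2,371.84 × 0.049 = $116.22
Total deductions = $106.73 + $28.31 + $113.26 + $387.11 + $7.12 + $64.04 + $192.23 + $116.22 = $1,015.02
Net pay = $2,371.84 − $1,015.02 = $1,356.82

$1,356.82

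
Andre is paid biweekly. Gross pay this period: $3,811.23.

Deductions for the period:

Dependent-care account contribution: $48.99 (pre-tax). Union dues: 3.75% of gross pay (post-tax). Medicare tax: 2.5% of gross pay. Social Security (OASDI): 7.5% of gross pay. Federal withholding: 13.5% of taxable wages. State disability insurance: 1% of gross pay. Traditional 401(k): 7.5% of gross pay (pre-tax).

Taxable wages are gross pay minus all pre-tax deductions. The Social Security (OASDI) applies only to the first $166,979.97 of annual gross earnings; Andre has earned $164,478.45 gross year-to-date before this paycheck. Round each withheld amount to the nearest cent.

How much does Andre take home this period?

$2,543.17

Dependent-care account contribution: $48.99
Traditional 401(k): $3,811.23 × 0.075 = $285.84
Pre-tax total = $48.99 + $285.84 = $334.83
Taxable wages = $3,811.23 − $334.83 = $3,476.40
Federal withholding: $3,476.40 × 0.135 = $469.31
State disability insurance: $3,811.23 × 0.01 = $38.11
Medicare tax: $3,811.23 × 0.025 = $95.28
Social Security (OASDI): only $166,979.97 − $164,478.45 = $2,501.52 of this check is subject → $2,501.52 × 0.075 = $187.61
Union dues: $3,811.23 × 0.0375 = $142.92
Total deductions = $48.99 + $285.84 + $469.31 + $38.11 + $95.28 + $187.61 + $142.92 = $1,268.06
Net pay = $3,811.23 − $1,268.06 = $2,543.17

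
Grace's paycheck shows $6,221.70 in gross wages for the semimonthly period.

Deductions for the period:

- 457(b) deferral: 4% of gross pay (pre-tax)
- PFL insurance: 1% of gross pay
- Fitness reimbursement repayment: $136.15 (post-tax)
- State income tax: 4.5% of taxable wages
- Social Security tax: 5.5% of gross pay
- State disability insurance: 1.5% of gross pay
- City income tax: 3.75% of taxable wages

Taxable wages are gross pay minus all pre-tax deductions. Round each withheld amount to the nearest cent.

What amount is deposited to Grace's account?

$4,846.18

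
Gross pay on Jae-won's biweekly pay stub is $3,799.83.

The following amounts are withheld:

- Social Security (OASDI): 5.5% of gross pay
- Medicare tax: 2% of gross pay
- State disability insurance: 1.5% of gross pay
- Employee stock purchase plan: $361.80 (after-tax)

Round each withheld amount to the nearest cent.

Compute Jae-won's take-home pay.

$3,096.04

Social Security (OASDI): $3,799.83 × 0.055 = $208.99
State disability insurance: $3,799.83 × 0.015 = $57.00
Medicare tax: $3,799.83 × 0.02 = $76.00
Employee stock purchase plan: $361.80
Total deductions = $208.99 + $57.00 + $76.00 + $361.80 = $703.79
Net pay = $3,799.83 − $703.79 = $3,096.04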